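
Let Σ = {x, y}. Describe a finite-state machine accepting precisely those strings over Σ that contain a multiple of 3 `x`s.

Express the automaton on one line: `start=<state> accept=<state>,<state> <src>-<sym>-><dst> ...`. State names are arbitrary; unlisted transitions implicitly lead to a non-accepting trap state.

The only thing that matters is how many `x`s have appeared, reduced mod 3. Use one state per residue: s0 for 0, …, s2 for 2. Reading `x` moves to the next residue; anything else stays put. s0 is accepting.
        x   y  
>* s0   s1  s0 
   s1   s2  s1 
   s2   s0  s2 
(> = start, * = accepting)

start=s0 accept=s0 s0-x->s1 s0-y->s0 s1-x->s2 s1-y->s1 s2-x->s0 s2-y->s2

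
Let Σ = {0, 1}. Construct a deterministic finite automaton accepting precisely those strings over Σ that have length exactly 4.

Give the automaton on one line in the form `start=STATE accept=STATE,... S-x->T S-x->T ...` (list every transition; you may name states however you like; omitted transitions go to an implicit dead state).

start=q0 accept=q4 q0-0->q1 q0-1->q1 q1-0->q2 q1-1->q2 q2-0->q3 q2-1->q3 q3-0->q4 q3-1->q4 q4-0->q5 q4-1->q5 q5-0->q5 q5-1->q5

We only need to distinguish lengths 0, 1, …, 4, and '>4'. Chain q0 → q1 → q2 → q3 → q4 → q5 on every symbol, with q5 looping. Accepting states: {q4}.
With 6 states:
        0   1  
>  q0   q1  q1 
   q1   q2  q2 
   q2   q3  q3 
   q3   q4  q4 
 * q4   q5  q5 
   q5   q5  q5 
(> = start, * = accepting)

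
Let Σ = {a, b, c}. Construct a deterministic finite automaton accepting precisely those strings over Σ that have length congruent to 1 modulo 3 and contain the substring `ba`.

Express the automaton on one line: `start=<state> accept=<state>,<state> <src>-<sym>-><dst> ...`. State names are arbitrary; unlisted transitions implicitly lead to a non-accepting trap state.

Handle the two conditions separately and then intersect. The first has 3 states tracking the input length modulo 3; the second has 3 states tracking whether and how much of `ba` has been seen. A product state is a pair (one from each), accepting exactly when both do.
9 states suffice.
        a   b   c  
>  s0   s1  s2  s1 
   s1   s3  s4  s3 
   s2   s5  s4  s3 
   s3   s0  s6  s0 
   s4   s7  s6  s0 
   s5   s7  s7  s7 
   s6   s8  s2  s1 
   s7   s8  s8  s8 
 * s8   s5  s5  s5 
(> = start, * = accepting)

start=s0 accept=s8 s0-a->s1 s0-b->s2 s0-c->s1 s1-a->s3 s1-b->s4 s1-c->s3 s2-a->s5 s2-b->s4 s2-c->s3 s3-a->s0 s3-b->s6 s3-c->s0 s4-a->s7 s4-b->s6 s4-c->s0 s5-a->s7 s5-b->s7 s5-c->s7 s6-a->s8 s6-b->s2 s6-c->s1 s7-a->s8 s7-b->s8 s7-c->s8 s8-a->s5 s8-b->s5 s8-c->s5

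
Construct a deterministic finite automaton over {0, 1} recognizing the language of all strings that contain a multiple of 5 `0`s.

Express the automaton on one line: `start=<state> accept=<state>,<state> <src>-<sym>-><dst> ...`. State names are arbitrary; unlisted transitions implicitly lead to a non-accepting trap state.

start=q0 accept=q0 q0-0->q1 q0-1->q0 q1-0->q2 q1-1->q1 q2-0->q3 q2-1->q2 q3-0->q4 q3-1->q3 q4-0->q0 q4-1->q4

Keep the running count of `0`s modulo 5: each `0` advances along the cycle q0 → q1 → q2 → q3 → q4 → q0 while other symbols loop. Accept at q0.
With 5 states:
        0   1  
>* q0   q1  q0 
   q1   q2  q1 
   q2   q3  q2 
   q3   q4  q3 
   q4   q0  q4 
(> = start, * = accepting)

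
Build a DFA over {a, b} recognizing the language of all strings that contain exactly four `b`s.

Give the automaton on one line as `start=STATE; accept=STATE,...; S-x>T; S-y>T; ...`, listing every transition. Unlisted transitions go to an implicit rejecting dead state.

Only the number of `b`s matters, and only up to 5. Make a chain S0 → S1 → S2 → S3 → S4 → S5 advanced by each `b` (with S5 absorbing); every other symbol self-loops. The accepting set is {S4}.
6 states suffice.
        a   b  
>  S0   S0  S1 
   S1   S1  S2 
   S2   S2  S3 
   S3   S3  S4 
 * S4   S4  S5 
   S5   S5  S5 
(> = start, * = accepting)

start=S0; accept=S4; S0-a>S0; S0-b>S1; S1-a>S1; S1-b>S2; S2-a>S2; S2-b>S3; S3-a>S3; S3-b>S4; S4-a>S4; S4-b>S5; S5-a>S5; S5-b>S5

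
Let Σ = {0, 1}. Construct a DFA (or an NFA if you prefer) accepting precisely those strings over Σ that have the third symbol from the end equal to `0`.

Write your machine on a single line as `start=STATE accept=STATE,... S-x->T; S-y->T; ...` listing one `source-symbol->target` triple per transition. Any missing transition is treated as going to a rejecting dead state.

A DFA must remember the last 3 symbols (since which symbol is third-to-last isn't known until the input ends). Use one state per possible window of the last ≤3 symbols; accept from those whose window starts with `0`.
A 15-state machine:
       0  1 
>  A   B  C 
   B   D  E 
   C   F  G 
   D   H  I 
   E   J  K 
   F   L  M 
   G   N  O 
 * H   H  I 
 * I   J  K 
 * J   L  M 
 * K   N  O 
   L   H  I 
   M   J  K 
   N   L  M 
   O   N  O 
(> = start, * = accepting)

start=A; accept=H,I,J,K; A-0->B; A-1->C; B-0->D; B-1->E; C-0->F; C-1->G; D-0->H; D-1->I; E-0->J; E-1->K; F-0->L; F-1->M; G-0->N; G-1->O; H-0->H; H-1->I; I-0->J; I-1->K; J-0->L; J-1->M; K-0->N; K-1->O; L-0->H; L-1->I; M-0->J; M-1->K; N-0->L; N-1->M; O-0->N; O-1->O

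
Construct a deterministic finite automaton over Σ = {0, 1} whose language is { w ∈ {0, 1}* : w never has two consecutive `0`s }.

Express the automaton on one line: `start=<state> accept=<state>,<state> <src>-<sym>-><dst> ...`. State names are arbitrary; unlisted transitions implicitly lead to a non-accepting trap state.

Track partial matches of the forbidden pattern `00`. State S2 is a dead state reached once `00` has occurred; every other state accepts. S0 means no part of `00` is currently matched.
        0   1  
>* S0   S1  S0 
 * S1   S2  S0 
   S2   S2  S2 
(> = start, * = accepting)

start=S0 accept=S0,S1 S0-0->S1 S0-1->S0 S1-0->S2 S1-1->S0 S2-0->S2 S2-1->S2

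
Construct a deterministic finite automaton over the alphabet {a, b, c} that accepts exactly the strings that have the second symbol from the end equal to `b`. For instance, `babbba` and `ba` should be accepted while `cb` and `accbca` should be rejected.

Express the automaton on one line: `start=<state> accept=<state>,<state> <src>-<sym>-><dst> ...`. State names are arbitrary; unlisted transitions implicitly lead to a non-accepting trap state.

start=q0 accept=q7,q8,q9 q0-a->q1 q0-b->q2 q0-c->q3 q1-a->q4 q1-b->q5 q1-c->q6 q2-a->q7 q2-b->q8 q2-c->q9 q3-a->q10 q3-b->q11 q3-c->q12 q4-a->q4 q4-b->q5 q4-c->q6 q5-a->q7 q5-b->q8 q5-c->q9 q6-a->q10 q6-b->q11 q6-c->q12 q7-a->q4 q7-b->q5 q7-c->q6 q8-a->q7 q8-b->q8 q8-c->q9 q9-a->q10 q9-b->q11 q9-c->q12 q10-a->q4 q10-b->q5 q10-c->q6 q11-a->q7 q11-b->q8 q11-c->q9 q12-a->q10 q12-b->q11 q12-c->q12

Because acceptance depends on a position counted from the end, the machine has to buffer the most recent 2 symbols. Make each state the string of the last up-to-2 symbols read; on input `x` shift the window left and append `x`. Accept when the buffered window has length 2 and begins with `b`.
          a    b    c  
>  q0     q1   q2   q3 
   q1     q4   q5   q6 
   q2     q7   q8   q9 
   q3    q10  q11  q12 
   q4     q4   q5   q6 
   q5     q7   q8   q9 
   q6    q10  q11  q12 
 * q7     q4   q5   q6 
 * q8     q7   q8   q9 
 * q9    q10  q11  q12 
   q10    q4   q5   q6 
   q11    q7   q8   q9 
   q12   q10  q11  q12 
(> = start, * = accepting)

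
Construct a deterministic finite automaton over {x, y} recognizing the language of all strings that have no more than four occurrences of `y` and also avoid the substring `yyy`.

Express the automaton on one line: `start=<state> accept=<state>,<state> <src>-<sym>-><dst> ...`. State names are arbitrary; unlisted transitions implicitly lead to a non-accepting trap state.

Run two small machines in parallel and take their product. The first has 6 states tracking the count of `y`s, saturating at 5; the second has 4 states tracking partial matches of the forbidden pattern `yyy`. A product state is a pair (one from each), accepting exactly when both do. After merging equivalent states the machine shrinks.
        x   y  
>* q0   q0  q1 
 * q1   q2  q3 
 * q2   q2  q4 
 * q3   q5  q6 
 * q4   q5  q7 
 * q5   q5  q8 
   q6   q6  q6 
 * q7   q8  q6 
 * q8   q8  q9 
 * q9   q9  q6 
(> = start, * = accepting)

start=q0 accept=q0,q1,q2,q3,q4,q5,q7,q8,q9 q0-x->q0 q0-y->q1 q1-x->q2 q1-y->q3 q2-x->q2 q2-y->q4 q3-x->q5 q3-y->q6 q4-x->q5 q4-y->q7 q5-x->q5 q5-y->q8 q6-x->q6 q6-y->q6 q7-x->q8 q7-y->q6 q8-x->q8 q8-y->q9 q9-x->q9 q9-y->q6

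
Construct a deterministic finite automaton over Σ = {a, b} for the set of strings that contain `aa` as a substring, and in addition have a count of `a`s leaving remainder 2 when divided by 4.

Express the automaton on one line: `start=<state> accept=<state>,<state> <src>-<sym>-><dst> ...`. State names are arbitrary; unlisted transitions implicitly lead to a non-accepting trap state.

start=q0 accept=q2 q0-a->q1 q0-b->q0 q1-a->q2 q1-b->q3 q2-a->q4 q2-b->q2 q3-a->q5 q3-b->q3 q4-a->q6 q4-b->q4 q5-a->q4 q5-b->q7 q6-a->q8 q6-b->q6 q7-a->q9 q7-b->q7 q8-a->q2 q8-b->q8 q9-a->q6 q9-b->q10 q10-a->q11 q10-b->q10 q11-a->q8 q11-b->q0

Run two small machines in parallel and take their product. One (3 states) tracks whether and how much of `aa` has been seen; the other (4 states) tracks the count of `a`s modulo 4. Each combined state is a pair, one component from each; accept when both components accept.
12 states suffice.
          a    b  
>  q0     q1   q0 
   q1     q2   q3 
 * q2     q4   q2 
   q3     q5   q3 
   q4     q6   q4 
   q5     q4   q7 
   q6     q8   q6 
   q7     q9   q7 
   q8     q2   q8 
   q9     q6  q10 
   q10   q11  q10 
   q11    q8   q0 
(> = start, * = accepting)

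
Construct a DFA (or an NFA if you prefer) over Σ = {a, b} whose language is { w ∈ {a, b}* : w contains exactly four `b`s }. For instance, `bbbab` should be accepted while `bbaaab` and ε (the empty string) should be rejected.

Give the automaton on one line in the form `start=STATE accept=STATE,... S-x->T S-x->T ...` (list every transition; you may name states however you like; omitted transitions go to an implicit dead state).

Only the number of `b`s matters, and only up to 5. Make a chain S0 → S1 → S2 → S3 → S4 → S5 advanced by each `b` (with S5 absorbing); every other symbol self-loops. The accepting set is {S4}.
A 6-state machine:
        a   b  
>  S0   S0  S1 
   S1   S1  S2 
   S2   S2  S3 
   S3   S3  S4 
 * S4   S4  S5 
   S5   S5  S5 
(> = start, * = accepting)

start=S0 accept=S4 S0-a->S0 S0-b->S1 S1-a->S1 S1-b->S2 S2-a->S2 S2-b->S3 S3-a->S3 S3-b->S4 S4-a->S4 S4-b->S5 S5-a->S5 S5-b->S5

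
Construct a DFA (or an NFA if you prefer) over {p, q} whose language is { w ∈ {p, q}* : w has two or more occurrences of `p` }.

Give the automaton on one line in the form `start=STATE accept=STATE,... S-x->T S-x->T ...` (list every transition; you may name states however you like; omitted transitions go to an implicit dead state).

Count `p`s, saturating at 3: states A through C mean 0 through 2 `p`s seen; D means more than 2. Each `p` increments (capped at D); other symbols loop. Accept from {C, D}.
With 4 states:
       p  q 
>  A   B  A 
   B   C  B 
 * C   D  C 
 * D   D  D 
(> = start, * = accepting)

start=A accept=C,D A-p->B A-q->A B-p->C B-q->B C-p->D C-q->C D-p->D D-q->D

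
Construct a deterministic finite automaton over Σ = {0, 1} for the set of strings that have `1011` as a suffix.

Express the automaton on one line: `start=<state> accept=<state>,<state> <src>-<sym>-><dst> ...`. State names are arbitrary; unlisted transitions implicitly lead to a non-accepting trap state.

Remember how much of `1011` the current input suffix matches. State q0 means no match yet; q1 means the last symbol is `1`; q2 means the last 2 symbols are `10`; q3 means the last 3 symbols are `101`; q4 means the last 4 symbols are `1011`. Only q4 accepts. On a mismatch, fall back to the longest proper suffix that is still a prefix of `1011`.
With 5 states:
        0   1  
>  q0   q0  q1 
   q1   q2  q1 
   q2   q0  q3 
   q3   q2  q4 
 * q4   q2  q1 
(> = start, * = accepting)

start=q0 accept=q4 q0-0->q0 q0-1->q1 q1-0->q2 q1-1->q1 q2-0->q0 q2-1->q3 q3-0->q2 q3-1->q4 q4-0->q2 q4-1->q1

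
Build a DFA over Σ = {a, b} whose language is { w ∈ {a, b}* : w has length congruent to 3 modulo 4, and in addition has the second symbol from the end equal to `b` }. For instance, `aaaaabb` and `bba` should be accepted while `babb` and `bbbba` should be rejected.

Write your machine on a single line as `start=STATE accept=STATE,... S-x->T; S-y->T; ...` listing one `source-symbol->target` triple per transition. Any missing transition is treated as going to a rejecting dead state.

start=q0; accept=q9,q10; q0-a->q1; q0-b->q2; q1-a->q3; q1-b->q4; q2-a->q5; q2-b->q6; q3-a->q7; q3-b->q8; q4-a->q9; q4-b->q10; q5-a->q7; q5-b->q8; q6-a->q9; q6-b->q10; q7-a->q11; q7-b->q12; q8-a->q13; q8-b->q14; q9-a->q11; q9-b->q12; q10-a->q13; q10-b->q14; q11-a->q15; q11-b->q16; q12-a->q17; q12-b->q18; q13-a->q15; q13-b->q16; q14-a->q17; q14-b->q18; q15-a->q3; q15-b->q4; q16-a->q5; q16-b->q6; q17-a->q3; q17-b->q4; q18-a->q5; q18-b->q6

Build one automaton per condition and run them in lockstep. The first has 4 states tracking the input length modulo 4; the second has 7 states tracking the last 2 symbols read. A product state is a pair (one from each), accepting exactly when both do.
With 19 states:
          a    b  
>  q0     q1   q2 
   q1     q3   q4 
   q2     q5   q6 
   q3     q7   q8 
   q4     q9  q10 
   q5     q7   q8 
   q6     q9  q10 
   q7    q11  q12 
   q8    q13  q14 
 * q9    q11  q12 
 * q10   q13  q14 
   q11   q15  q16 
   q12   q17  q18 
   q13   q15  q16 
   q14   q17  q18 
   q15    q3   q4 
   q16    q5   q6 
   q17    q3   q4 
   q18    q5   q6 
(> = start, * = accepting)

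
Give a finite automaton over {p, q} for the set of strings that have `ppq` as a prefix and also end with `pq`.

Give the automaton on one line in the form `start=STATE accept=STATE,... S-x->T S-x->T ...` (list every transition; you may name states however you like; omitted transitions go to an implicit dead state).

start=s0 accept=s6 s0-p->s1 s0-q->s2 s1-p->s3 s1-q->s4 s2-p->s5 s2-q->s2 s3-p->s5 s3-q->s6 s4-p->s5 s4-q->s2 s5-p->s5 s5-q->s4 s6-p->s7 s6-q->s8 s7-p->s7 s7-q->s6 s8-p->s7 s8-q->s8

Run two small machines in parallel and take their product. One (5 states) tracks whether the input so far still matches the prefix `ppq`; the other (3 states) tracks how much of the suffix `pq` has currently been matched. Each combined state is a pair, one component from each; accept when both components accept.
With 9 states:
        p   q  
>  s0   s1  s2 
   s1   s3  s4 
   s2   s5  s2 
   s3   s5  s6 
   s4   s5  s2 
   s5   s5  s4 
 * s6   s7  s8 
   s7   s7  s6 
   s8   s7  s8 
(> = start, * = accepting)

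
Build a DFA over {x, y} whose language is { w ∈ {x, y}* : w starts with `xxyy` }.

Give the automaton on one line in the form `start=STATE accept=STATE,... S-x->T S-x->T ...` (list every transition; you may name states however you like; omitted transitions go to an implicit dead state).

Walk along `xxyy` while the input agrees: from q0 take `x` to q1, and so on. Any deviation drops to the rejecting sink q5. Once q4 is reached the prefix is confirmed and every continuation is accepted.
A 6-state machine:
        x   y  
>  q0   q1  q5 
   q1   q2  q5 
   q2   q5  q3 
   q3   q5  q4 
 * q4   q4  q4 
   q5   q5  q5 
(> = start, * = accepting)

start=q0 accept=q4 q0-x->q1 q0-y->q5 q1-x->q2 q1-y->q5 q2-x->q5 q2-y->q3 q3-x->q5 q3-y->q4 q4-x->q4 q4-y->q4 q5-x->q5 q5-y->q5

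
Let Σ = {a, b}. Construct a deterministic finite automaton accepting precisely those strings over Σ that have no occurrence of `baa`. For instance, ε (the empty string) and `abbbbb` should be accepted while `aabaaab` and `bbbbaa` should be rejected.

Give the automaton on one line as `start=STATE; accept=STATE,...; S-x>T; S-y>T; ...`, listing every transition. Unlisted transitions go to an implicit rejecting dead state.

This is the complement of 'contains `baa`'. Use the same substring-matching states — q0 through q3 holding how much of `baa` has just been matched — but flip the accepting set: everything except the trap q3 accepts.
With 4 states:
        a   b  
>* q0   q0  q1 
 * q1   q2  q1 
 * q2   q3  q1 
   q3   q3  q3 
(> = start, * = accepting)

start=q0; accept=q0,q1,q2; q0-a>q0; q0-b>q1; q1-a>q2; q1-b>q1; q2-a>q3; q2-b>q1; q3-a>q3; q3-b>q3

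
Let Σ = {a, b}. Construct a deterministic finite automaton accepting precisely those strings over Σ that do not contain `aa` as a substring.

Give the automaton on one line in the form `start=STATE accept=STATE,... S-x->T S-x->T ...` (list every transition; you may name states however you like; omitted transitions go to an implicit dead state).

start=s0 accept=s0,s1 s0-a->s1 s0-b->s0 s1-a->s2 s1-b->s0 s2-a->s2 s2-b->s2

This is the complement of 'contains `aa`'. Use the same substring-matching states — s0 through s2 holding how much of `aa` has just been matched — but flip the accepting set: everything except the trap s2 accepts.
        a   b  
>* s0   s1  s0 
 * s1   s2  s0 
   s2   s2  s2 
(> = start, * = accepting)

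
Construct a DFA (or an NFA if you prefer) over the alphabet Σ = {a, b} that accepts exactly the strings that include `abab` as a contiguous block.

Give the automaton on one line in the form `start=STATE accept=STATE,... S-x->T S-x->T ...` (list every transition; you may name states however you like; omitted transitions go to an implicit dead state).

States S0..S3 record the length of the longest prefix of `abab` that matches the current input suffix. Reaching S4 means `abab` has been seen, and we stay there forever. Accept from S4.
With 5 states:
        a   b  
>  S0   S1  S0 
   S1   S1  S2 
   S2   S3  S0 
   S3   S1  S4 
 * S4   S4  S4 
(> = start, * = accepting)

start=S0 accept=S4 S0-a->S1 S0-b->S0 S1-a->S1 S1-b->S2 S2-a->S3 S2-b->S0 S3-a->S1 S3-b->S4 S4-a->S4 S4-b->S4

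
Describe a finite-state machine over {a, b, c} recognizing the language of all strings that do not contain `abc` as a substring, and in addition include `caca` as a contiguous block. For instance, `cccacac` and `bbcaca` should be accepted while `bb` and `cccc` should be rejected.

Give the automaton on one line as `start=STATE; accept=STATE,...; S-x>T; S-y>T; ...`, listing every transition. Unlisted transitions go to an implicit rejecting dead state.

start=S0; accept=S7,S8,S9; S0-a>S1; S0-b>S0; S0-c>S2; S1-a>S1; S1-b>S3; S1-c>S2; S2-a>S4; S2-b>S0; S2-c>S2; S3-a>S1; S3-b>S0; S3-c>S5; S4-a>S1; S4-b>S3; S4-c>S6; S5-a>S5; S5-b>S5; S5-c>S5; S6-a>S7; S6-b>S0; S6-c>S2; S7-a>S7; S7-b>S8; S7-c>S9; S8-a>S7; S8-b>S9; S8-c>S5; S9-a>S7; S9-b>S9; S9-c>S9

Build one automaton per condition and run them in lockstep. One (4 states) tracks partial matches of the forbidden pattern `abc`; the other (5 states) tracks whether and how much of `caca` has been seen. Each combined state is a pair, one component from each; accept when both components accept. Equivalent product states are then merged.
With 10 states:
        a   b   c  
>  S0   S1  S0  S2 
   S1   S1  S3  S2 
   S2   S4  S0  S2 
   S3   S1  S0  S5 
   S4   S1  S3  S6 
   S5   S5  S5  S5 
   S6   S7  S0  S2 
 * S7   S7  S8  S9 
 * S8   S7  S9  S5 
 * S9   S7  S9  S9 
(> = start, * = accepting)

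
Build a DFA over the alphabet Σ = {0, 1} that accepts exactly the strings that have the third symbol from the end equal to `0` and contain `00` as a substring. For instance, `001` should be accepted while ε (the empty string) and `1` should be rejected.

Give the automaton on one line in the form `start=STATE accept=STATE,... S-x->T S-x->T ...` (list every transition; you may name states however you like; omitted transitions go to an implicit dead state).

start=q0 accept=q7,q8,q15,q16 q0-0->q1 q0-1->q2 q1-0->q3 q1-1->q4 q2-0->q5 q2-1->q6 q3-0->q7 q3-1->q8 q4-0->q9 q4-1->q10 q5-0->q11 q5-1->q12 q6-0->q13 q6-1->q14 q7-0->q7 q7-1->q8 q8-0->q15 q8-1->q16 q9-0->q11 q9-1->q12 q10-0->q13 q10-1->q14 q11-0->q7 q11-1->q8 q12-0->q9 q12-1->q10 q13-0->q11 q13-1->q12 q14-0->q13 q14-1->q14 q15-0->q11 q15-1->q17 q16-0->q18 q16-1->q19 q17-0->q15 q17-1->q16 q18-0->q11 q18-1->q17 q19-0->q18 q19-1->q19

Handle the two conditions separately and then intersect. The first has 15 states tracking the last 3 symbols read; the second has 3 states tracking whether and how much of `00` has been seen. A product state is a pair (one from each), accepting exactly when both do.
With 20 states:
          0    1  
>  q0     q1   q2 
   q1     q3   q4 
   q2     q5   q6 
   q3     q7   q8 
   q4     q9  q10 
   q5    q11  q12 
   q6    q13  q14 
 * q7     q7   q8 
 * q8    q15  q16 
   q9    q11  q12 
   q10   q13  q14 
   q11    q7   q8 
   q12    q9  q10 
   q13   q11  q12 
   q14   q13  q14 
 * q15   q11  q17 
 * q16   q18  q19 
   q17   q15  q16 
   q18   q11  q17 
   q19   q18  q19 
(> = start, * = accepting)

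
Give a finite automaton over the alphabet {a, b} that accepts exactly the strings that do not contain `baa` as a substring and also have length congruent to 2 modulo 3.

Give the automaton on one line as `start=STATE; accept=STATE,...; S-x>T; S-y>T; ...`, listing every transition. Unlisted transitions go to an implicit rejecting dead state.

start=s0; accept=s3,s4,s5; s0-a>s1; s0-b>s2; s1-a>s3; s1-b>s4; s2-a>s5; s2-b>s4; s3-a>s0; s3-b>s6; s4-a>s7; s4-b>s6; s5-a>s8; s5-b>s6; s6-a>s9; s6-b>s2; s7-a>s10; s7-b>s2; s8-a>s10; s8-b>s10; s9-a>s11; s9-b>s4; s10-a>s11; s10-b>s11; s11-a>s8; s11-b>s8

Handle the two conditions separately and then intersect. The first has 4 states tracking partial matches of the forbidden pattern `baa`; the second has 3 states tracking the input length modulo 3. A product state is a pair (one from each), accepting exactly when both do.
          a    b  
>  s0     s1   s2 
   s1     s3   s4 
   s2     s5   s4 
 * s3     s0   s6 
 * s4     s7   s6 
 * s5     s8   s6 
   s6     s9   s2 
   s7    s10   s2 
   s8    s10  s10 
   s9    s11   s4 
   s10   s11  s11 
   s11    s8   s8 
(> = start, * = accepting)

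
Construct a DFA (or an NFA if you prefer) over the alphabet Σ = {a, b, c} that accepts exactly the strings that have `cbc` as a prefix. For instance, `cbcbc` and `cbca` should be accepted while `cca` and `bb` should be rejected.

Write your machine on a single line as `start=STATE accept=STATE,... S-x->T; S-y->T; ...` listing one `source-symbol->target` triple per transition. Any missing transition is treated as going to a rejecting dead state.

Check the first 3 symbols one by one: S0 through S2 record how many have matched `cbc` so far; any wrong symbol goes to the dead state S4. After all 3 match we enter the accepting sink S3.
A 5-state machine:
        a   b   c  
>  S0   S4  S4  S1 
   S1   S4  S2  S4 
   S2   S4  S4  S3 
 * S3   S3  S3  S3 
   S4   S4  S4  S4 
(> = start, * = accepting)

start=S0; accept=S3; S0-a->S4; S0-b->S4; S0-c->S1; S1-a->S4; S1-b->S2; S1-c->S4; S2-a->S4; S2-b->S4; S2-c->S3; S3-a->S3; S3-b->S3; S3-c->S3; S4-a->S4; S4-b->S4; S4-c->S4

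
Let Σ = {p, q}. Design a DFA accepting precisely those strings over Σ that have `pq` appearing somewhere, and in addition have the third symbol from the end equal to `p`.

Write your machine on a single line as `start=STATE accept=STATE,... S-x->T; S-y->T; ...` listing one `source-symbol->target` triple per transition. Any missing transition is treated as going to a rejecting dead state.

start=S0; accept=S8,S9,S10,S18; S0-p->S1; S0-q->S2; S1-p->S3; S1-q->S4; S2-p->S5; S2-q->S6; S3-p->S7; S3-q->S8; S4-p->S9; S4-q->S10; S5-p->S11; S5-q->S12; S6-p->S13; S6-q->S14; S7-p->S7; S7-q->S8; S8-p->S9; S8-q->S10; S9-p->S15; S9-q->S12; S10-p->S16; S10-q->S17; S11-p->S7; S11-q->S8; S12-p->S9; S12-q->S10; S13-p->S11; S13-q->S12; S14-p->S13; S14-q->S14; S15-p->S18; S15-q->S8; S16-p->S15; S16-q->S12; S17-p->S16; S17-q->S17; S18-p->S18; S18-q->S8

Handle the two conditions separately and then intersect. One (3 states) tracks whether and how much of `pq` has been seen; the other (15 states) tracks the last 3 symbols read. Each combined state is a pair, one component from each; accept when both components accept.
With 19 states:
          p    q  
>  S0     S1   S2 
   S1     S3   S4 
   S2     S5   S6 
   S3     S7   S8 
   S4     S9  S10 
   S5    S11  S12 
   S6    S13  S14 
   S7     S7   S8 
 * S8     S9  S10 
 * S9    S15  S12 
 * S10   S16  S17 
   S11    S7   S8 
   S12    S9  S10 
   S13   S11  S12 
   S14   S13  S14 
   S15   S18   S8 
   S16   S15  S12 
   S17   S16  S17 
 * S18   S18   S8 
(> = start, * = accepting)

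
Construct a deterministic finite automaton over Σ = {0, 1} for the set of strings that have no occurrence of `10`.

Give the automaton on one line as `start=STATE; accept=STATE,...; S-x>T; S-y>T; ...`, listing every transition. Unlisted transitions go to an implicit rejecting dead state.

start=S0; accept=S0,S1; S0-0>S0; S0-1>S1; S1-0>S2; S1-1>S1; S2-0>S2; S2-1>S2

Track partial matches of the forbidden pattern `10`. State S2 is a dead state reached once `10` has occurred; every other state accepts. S0 means no part of `10` is currently matched.
3 states suffice.
        0   1  
>* S0   S0  S1 
 * S1   S2  S1 
   S2   S2  S2 
(> = start, * = accepting)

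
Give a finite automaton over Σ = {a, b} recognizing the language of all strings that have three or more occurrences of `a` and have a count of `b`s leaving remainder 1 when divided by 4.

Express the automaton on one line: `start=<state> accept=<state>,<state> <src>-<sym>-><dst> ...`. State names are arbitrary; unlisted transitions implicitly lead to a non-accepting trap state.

Run two small machines in parallel and take their product. One (5 states) tracks the count of `a`s, saturating at 4; the other (4 states) tracks the count of `b`s modulo 4. Each combined state is a pair, one component from each; accept when both components accept. After merging equivalent states the machine shrinks.
16 states suffice.
          a    b  
>  s0     s1   s2 
   s1     s3   s4 
   s2     s4   s5 
   s3     s6   s7 
   s4     s7   s8 
   s5     s8   s9 
   s6     s6  s10 
   s7    s10  s11 
   s8    s11  s12 
   s9    s12   s0 
 * s10   s10  s13 
   s11   s13  s14 
   s12   s14   s1 
   s13   s13  s15 
   s14   s15   s3 
   s15   s15   s6 
(> = start, * = accepting)

start=s0 accept=s10 s0-a->s1 s0-b->s2 s1-a->s3 s1-b->s4 s2-a->s4 s2-b->s5 s3-a->s6 s3-b->s7 s4-a->s7 s4-b->s8 s5-a->s8 s5-b->s9 s6-a->s6 s6-b->s10 s7-a->s10 s7-b->s11 s8-a->s11 s8-b->s12 s9-a->s12 s9-b->s0 s10-a->s10 s10-b->s13 s11-a->s13 s11-b->s14 s12-a->s14 s12-b->s1 s13-a->s13 s13-b->s15 s14-a->s15 s14-b->s3 s15-a->s15 s15-b->s6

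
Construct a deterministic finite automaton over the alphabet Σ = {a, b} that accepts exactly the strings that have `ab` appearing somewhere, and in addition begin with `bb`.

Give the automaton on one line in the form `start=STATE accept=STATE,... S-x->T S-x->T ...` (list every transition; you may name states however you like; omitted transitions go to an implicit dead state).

Build one automaton per condition and run them in lockstep. The first has 3 states tracking whether and how much of `ab` has been seen; the second has 4 states tracking whether the input so far still matches the prefix `bb`. A product state is a pair (one from each), accepting exactly when both do.
A 7-state machine:
        a   b  
>  s0   s1  s2 
   s1   s1  s3 
   s2   s1  s4 
   s3   s3  s3 
   s4   s5  s4 
   s5   s5  s6 
 * s6   s6  s6 
(> = start, * = accepting)

start=s0 accept=s6 s0-a->s1 s0-b->s2 s1-a->s1 s1-b->s3 s2-a->s1 s2-b->s4 s3-a->s3 s3-b->s3 s4-a->s5 s4-b->s4 s5-a->s5 s5-b->s6 s6-a->s6 s6-b->s6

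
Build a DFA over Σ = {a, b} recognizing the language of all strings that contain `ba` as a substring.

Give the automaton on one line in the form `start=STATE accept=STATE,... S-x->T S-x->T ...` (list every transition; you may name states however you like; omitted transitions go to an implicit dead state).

States q0..q1 record the length of the longest prefix of `ba` that matches the current input suffix. Reaching q2 means `ba` has been seen, and we stay there forever. Accept from q2.
A 3-state machine:
        a   b  
>  q0   q0  q1 
   q1   q2  q1 
 * q2   q2  q2 
(> = start, * = accepting)

start=q0 accept=q2 q0-a->q0 q0-b->q1 q1-a->q2 q1-b->q1 q2-a->q2 q2-b->q2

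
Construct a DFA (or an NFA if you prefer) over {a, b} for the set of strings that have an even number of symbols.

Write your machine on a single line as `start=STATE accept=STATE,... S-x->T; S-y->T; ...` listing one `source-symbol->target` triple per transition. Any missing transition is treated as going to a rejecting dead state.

Only the length mod 2 matters, so use a 2-cycle: from any state, every input symbol moves to the next state, wrapping s1 back to s0. Mark s0 accepting.
A 2-state machine:
        a   b  
>* s0   s1  s1 
   s1   s0  s0 
(> = start, * = accepting)

start=s0; accept=s0; s0-a->s1; s0-b->s1; s1-a->s0; s1-b->s0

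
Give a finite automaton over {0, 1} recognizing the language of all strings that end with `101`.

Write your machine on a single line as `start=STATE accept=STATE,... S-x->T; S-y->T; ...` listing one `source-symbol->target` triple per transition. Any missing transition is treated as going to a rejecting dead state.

start=q0; accept=q3; q0-0->q0; q0-1->q1; q1-0->q2; q1-1->q1; q2-0->q0; q2-1->q3; q3-0->q2; q3-1->q1

Let each state record the length of the longest suffix of the input read so far that is also a prefix of `101`. q1 means the last symbol is `1`; q2 means the last 2 symbols are `10`; q3 means the last 3 symbols are `101`. Accept only at q3, where the string currently ends in `101`.
A 4-state machine:
        0   1  
>  q0   q0  q1 
   q1   q2  q1 
   q2   q0  q3 
 * q3   q2  q1 
(> = start, * = accepting)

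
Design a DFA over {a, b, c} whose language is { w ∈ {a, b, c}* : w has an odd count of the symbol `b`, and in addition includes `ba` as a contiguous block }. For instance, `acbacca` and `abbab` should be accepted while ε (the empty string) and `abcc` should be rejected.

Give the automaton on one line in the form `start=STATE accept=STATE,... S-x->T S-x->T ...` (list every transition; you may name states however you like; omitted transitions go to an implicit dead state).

start=S0 accept=S2 S0-a->S0 S0-b->S1 S0-c->S0 S1-a->S2 S1-b->S3 S1-c->S4 S2-a->S2 S2-b->S5 S2-c->S2 S3-a->S5 S3-b->S1 S3-c->S0 S4-a->S4 S4-b->S3 S4-c->S4 S5-a->S5 S5-b->S2 S5-c->S5

Handle the two conditions separately and then intersect. One (2 states) tracks the count of `b`s modulo 2; the other (3 states) tracks whether and how much of `ba` has been seen. Each combined state is a pair, one component from each; accept when both components accept.
        a   b   c  
>  S0   S0  S1  S0 
   S1   S2  S3  S4 
 * S2   S2  S5  S2 
   S3   S5  S1  S0 
   S4   S4  S3  S4 
   S5   S5  S2  S5 
(> = start, * = accepting)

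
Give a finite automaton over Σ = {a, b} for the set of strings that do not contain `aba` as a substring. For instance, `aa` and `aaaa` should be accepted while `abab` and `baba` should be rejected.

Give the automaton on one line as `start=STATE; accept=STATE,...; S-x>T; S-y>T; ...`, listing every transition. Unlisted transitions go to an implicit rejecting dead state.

start=q0; accept=q0,q1,q2; q0-a>q1; q0-b>q0; q1-a>q1; q1-b>q2; q2-a>q3; q2-b>q0; q3-a>q3; q3-b>q3

This is the complement of 'contains `aba`'. Use the same substring-matching states — q0 through q3 holding how much of `aba` has just been matched — but flip the accepting set: everything except the trap q3 accepts.
4 states suffice.
        a   b  
>* q0   q1  q0 
 * q1   q1  q2 
 * q2   q3  q0 
   q3   q3  q3 
(> = start, * = accepting)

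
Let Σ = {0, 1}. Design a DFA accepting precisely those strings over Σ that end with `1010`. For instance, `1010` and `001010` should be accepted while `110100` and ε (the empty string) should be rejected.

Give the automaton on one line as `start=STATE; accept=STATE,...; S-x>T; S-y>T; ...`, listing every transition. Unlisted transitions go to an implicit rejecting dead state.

Let each state record the length of the longest suffix of the input read so far that is also a prefix of `1010`. q1 means the last symbol is `1`; q2 means the last 2 symbols are `10`; q3 means the last 3 symbols are `101`; q4 means the last 4 symbols are `1010`. Accept only at q4, where the string currently ends in `1010`.
5 states suffice.
        0   1  
>  q0   q0  q1 
   q1   q2  q1 
   q2   q0  q3 
   q3   q4  q1 
 * q4   q0  q3 
(> = start, * = accepting)

start=q0; accept=q4; q0-0>q0; q0-1>q1; q1-0>q2; q1-1>q1; q2-0>q0; q2-1>q3; q3-0>q4; q3-1>q1; q4-0>q0; q4-1>q3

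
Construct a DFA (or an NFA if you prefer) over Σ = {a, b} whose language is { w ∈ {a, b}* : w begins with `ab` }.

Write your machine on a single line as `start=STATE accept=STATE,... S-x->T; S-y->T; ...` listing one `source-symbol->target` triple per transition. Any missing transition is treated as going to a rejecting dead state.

Walk along `ab` while the input agrees: from q0 take `a` to q1, and so on. Any deviation drops to the rejecting sink q3. Once q2 is reached the prefix is confirmed and every continuation is accepted.
        a   b  
>  q0   q1  q3 
   q1   q3  q2 
 * q2   q2  q2 
   q3   q3  q3 
(> = start, * = accepting)

start=q0; accept=q2; q0-a->q1; q0-b->q3; q1-a->q3; q1-b->q2; q2-a->q2; q2-b->q2; q3-a->q3; q3-b->q3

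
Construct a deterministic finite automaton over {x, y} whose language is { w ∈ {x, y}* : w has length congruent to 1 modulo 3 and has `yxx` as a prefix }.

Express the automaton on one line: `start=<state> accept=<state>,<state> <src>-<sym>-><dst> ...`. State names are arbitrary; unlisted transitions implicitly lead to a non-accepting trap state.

Run two small machines in parallel and take their product. The first has 3 states tracking the input length modulo 3; the second has 5 states tracking whether the input so far still matches the prefix `yxx`. A product state is a pair (one from each), accepting exactly when both do.
9 states suffice.
        x   y  
>  s0   s1  s2 
   s1   s3  s3 
   s2   s4  s3 
   s3   s5  s5 
   s4   s6  s5 
   s5   s1  s1 
   s6   s7  s7 
 * s7   s8  s8 
   s8   s6  s6 
(> = start, * = accepting)

start=s0 accept=s7 s0-x->s1 s0-y->s2 s1-x->s3 s1-y->s3 s2-x->s4 s2-y->s3 s3-x->s5 s3-y->s5 s4-x->s6 s4-y->s5 s5-x->s1 s5-y->s1 s6-x->s7 s6-y->s7 s7-x->s8 s7-y->s8 s8-x->s6 s8-y->s6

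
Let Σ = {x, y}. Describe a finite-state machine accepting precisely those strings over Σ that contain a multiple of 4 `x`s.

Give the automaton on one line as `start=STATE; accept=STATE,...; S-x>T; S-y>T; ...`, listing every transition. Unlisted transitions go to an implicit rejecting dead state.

Keep the running count of `x`s modulo 4: each `x` advances along the cycle q0 → q1 → q2 → q3 → q0 while other symbols loop. Accept at q0.
A 4-state machine:
        x   y  
>* q0   q1  q0 
   q1   q2  q1 
   q2   q3  q2 
   q3   q0  q3 
(> = start, * = accepting)

start=q0; accept=q0; q0-x>q1; q0-y>q0; q1-x>q2; q1-y>q1; q2-x>q3; q2-y>q2; q3-x>q0; q3-y>q3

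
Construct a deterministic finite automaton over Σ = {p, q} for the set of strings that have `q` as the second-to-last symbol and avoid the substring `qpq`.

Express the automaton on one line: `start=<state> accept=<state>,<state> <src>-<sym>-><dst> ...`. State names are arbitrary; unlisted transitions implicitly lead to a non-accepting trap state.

start=S0 accept=S2,S3 S0-p->S0 S0-q->S1 S1-p->S2 S1-q->S3 S2-p->S0 S2-q->S4 S3-p->S2 S3-q->S3 S4-p->S4 S4-q->S4

Build one automaton per condition and run them in lockstep. One (7 states) tracks the last 2 symbols read; the other (4 states) tracks partial matches of the forbidden pattern `qpq`. Each combined state is a pair, one component from each; accept when both components accept. After merging equivalent states the machine shrinks.
5 states suffice.
        p   q  
>  S0   S0  S1 
   S1   S2  S3 
 * S2   S0  S4 
 * S3   S2  S3 
   S4   S4  S4 
(> = start, * = accepting)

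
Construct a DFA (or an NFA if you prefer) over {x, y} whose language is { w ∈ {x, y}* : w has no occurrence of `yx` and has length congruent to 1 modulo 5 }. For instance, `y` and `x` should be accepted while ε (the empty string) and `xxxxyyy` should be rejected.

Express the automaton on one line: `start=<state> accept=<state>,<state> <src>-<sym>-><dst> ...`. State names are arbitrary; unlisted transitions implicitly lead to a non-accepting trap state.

Build one automaton per condition and run them in lockstep. The first has 3 states tracking partial matches of the forbidden pattern `yx`; the second has 5 states tracking the input length modulo 5. A product state is a pair (one from each), accepting exactly when both do. After merging equivalent states the machine shrinks.
11 states suffice.
          x    y  
>  q0     q1   q2 
 * q1     q3   q4 
 * q2     q5   q4 
   q3     q6   q7 
   q4     q5   q7 
   q5     q5   q5 
   q6     q8   q9 
   q7     q5   q9 
   q8     q0  q10 
   q9     q5  q10 
   q10    q5   q2 
(> = start, * = accepting)

start=q0 accept=q1,q2 q0-x->q1 q0-y->q2 q1-x->q3 q1-y->q4 q2-x->q5 q2-y->q4 q3-x->q6 q3-y->q7 q4-x->q5 q4-y->q7 q5-x->q5 q5-y->q5 q6-x->q8 q6-y->q9 q7-x->q5 q7-y->q9 q8-x->q0 q8-y->q10 q9-x->q5 q9-y->q10 q10-x->q5 q10-y->q2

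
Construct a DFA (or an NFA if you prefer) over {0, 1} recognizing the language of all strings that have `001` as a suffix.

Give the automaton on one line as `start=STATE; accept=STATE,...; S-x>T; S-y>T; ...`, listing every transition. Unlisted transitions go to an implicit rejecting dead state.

start=A; accept=D; A-0>B; A-1>A; B-0>C; B-1>A; C-0>C; C-1>D; D-0>B; D-1>A

Let each state record the length of the longest suffix of the input read so far that is also a prefix of `001`. B means the last symbol is `0`; C means the last 2 symbols are `00`; D means the last 3 symbols are `001`. Accept only at D, where the string currently ends in `001`.
       0  1 
>  A   B  A 
   B   C  A 
   C   C  D 
 * D   B  A 
(> = start, * = accepting)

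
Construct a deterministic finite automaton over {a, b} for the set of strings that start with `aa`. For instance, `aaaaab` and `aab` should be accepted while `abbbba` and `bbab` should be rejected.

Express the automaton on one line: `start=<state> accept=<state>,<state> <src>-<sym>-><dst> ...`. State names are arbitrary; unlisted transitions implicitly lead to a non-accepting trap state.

start=s0 accept=s2 s0-a->s1 s0-b->s3 s1-a->s2 s1-b->s3 s2-a->s2 s2-b->s2 s3-a->s3 s3-b->s3

Walk along `aa` while the input agrees: from s0 take `a` to s1, and so on. Any deviation drops to the rejecting sink s3. Once s2 is reached the prefix is confirmed and every continuation is accepted.
A 4-state machine:
        a   b  
>  s0   s1  s3 
   s1   s2  s3 
 * s2   s2  s2 
   s3   s3  s3 
(> = start, * = accepting)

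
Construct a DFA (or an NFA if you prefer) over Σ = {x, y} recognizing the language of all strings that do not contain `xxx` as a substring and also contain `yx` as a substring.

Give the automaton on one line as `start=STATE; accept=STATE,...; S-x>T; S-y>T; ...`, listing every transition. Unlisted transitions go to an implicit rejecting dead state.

Handle the two conditions separately and then intersect. The first has 4 states tracking partial matches of the forbidden pattern `xxx`; the second has 3 states tracking whether and how much of `yx` has been seen. A product state is a pair (one from each), accepting exactly when both do. Minimizing collapses redundant product states.
8 states suffice.
        x   y  
>  q0   q1  q2 
   q1   q3  q2 
   q2   q4  q2 
   q3   q5  q2 
 * q4   q6  q7 
   q5   q5  q5 
 * q6   q5  q7 
 * q7   q4  q7 
(> = start, * = accepting)

start=q0; accept=q4,q6,q7; q0-x>q1; q0-y>q2; q1-x>q3; q1-y>q2; q2-x>q4; q2-y>q2; q3-x>q5; q3-y>q2; q4-x>q6; q4-y>q7; q5-x>q5; q5-y>q5; q6-x>q5; q6-y>q7; q7-x>q4; q7-y>q7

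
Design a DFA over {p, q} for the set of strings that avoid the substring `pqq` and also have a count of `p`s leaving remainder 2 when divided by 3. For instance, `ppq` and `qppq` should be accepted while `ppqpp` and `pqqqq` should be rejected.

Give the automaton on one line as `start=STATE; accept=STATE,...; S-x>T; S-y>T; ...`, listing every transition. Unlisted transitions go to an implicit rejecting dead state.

start=A; accept=C,F; A-p>B; A-q>A; B-p>C; B-q>D; C-p>E; C-q>F; D-p>C; D-q>G; E-p>B; E-q>H; F-p>E; F-q>G; G-p>G; G-q>G; H-p>B; H-q>G

Handle the two conditions separately and then intersect. One (4 states) tracks partial matches of the forbidden pattern `pqq`; the other (3 states) tracks the count of `p`s modulo 3. Each combined state is a pair, one component from each; accept when both components accept. Minimizing collapses redundant product states.
       p  q 
>  A   B  A 
   B   C  D 
 * C   E  F 
   D   C  G 
   E   B  H 
 * F   E  G 
   G   G  G 
   H   B  G 
(> = start, * = accepting)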